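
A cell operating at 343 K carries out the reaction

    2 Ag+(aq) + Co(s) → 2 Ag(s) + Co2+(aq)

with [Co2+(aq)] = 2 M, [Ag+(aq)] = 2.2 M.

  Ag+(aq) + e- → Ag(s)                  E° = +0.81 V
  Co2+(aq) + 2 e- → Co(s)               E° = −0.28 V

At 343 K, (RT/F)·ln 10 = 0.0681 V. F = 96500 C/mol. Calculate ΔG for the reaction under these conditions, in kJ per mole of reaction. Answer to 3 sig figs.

−213 kJ/mol

The standard cell potential is +0.81 − (−0.28) = +1.09 V, with n = 2 electrons in the balanced equation.
The reaction quotient is [Co2+(aq)] / [Ag+(aq)]^2 = 0.413; by Nernst, E = +1.09 − (0.0681/2)(−0.384) = +1.1031 V.
Finally ΔG = −nFE = −(2)(96500 C/mol)(+1.1031 V) = −213 kJ/mol.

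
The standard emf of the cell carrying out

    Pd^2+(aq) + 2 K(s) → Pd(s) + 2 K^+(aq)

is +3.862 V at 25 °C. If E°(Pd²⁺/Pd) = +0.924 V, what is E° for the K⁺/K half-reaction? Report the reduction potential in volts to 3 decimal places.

In the reaction as written the Pd²⁺/Pd couple is reduced (cathode) and K⁺/K is oxidized (anode), so E°cell = E°(Pd²⁺/Pd) − E°(K⁺/K).
E°(K⁺/K) = E°(cathode) − E°cell = +0.924 − (+3.862) = −2.938 V.

−2.938 V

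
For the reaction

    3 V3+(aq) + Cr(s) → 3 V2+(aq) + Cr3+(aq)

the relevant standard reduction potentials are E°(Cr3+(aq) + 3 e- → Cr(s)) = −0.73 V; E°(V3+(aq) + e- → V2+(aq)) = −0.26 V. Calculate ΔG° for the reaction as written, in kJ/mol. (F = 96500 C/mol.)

−136 kJ/mol

In the reaction as written V3+(aq) is reduced, so the V³⁺/V²⁺ couple is the cathode and Cr³⁺/Cr is the anode.
E°cell = −0.26 − (−0.73) = +0.47 V; balancing electrons gives n = 3.
ΔG° = −nFE°cell = −(3)(96500)(+0.47) J/mol = −136 kJ/mol.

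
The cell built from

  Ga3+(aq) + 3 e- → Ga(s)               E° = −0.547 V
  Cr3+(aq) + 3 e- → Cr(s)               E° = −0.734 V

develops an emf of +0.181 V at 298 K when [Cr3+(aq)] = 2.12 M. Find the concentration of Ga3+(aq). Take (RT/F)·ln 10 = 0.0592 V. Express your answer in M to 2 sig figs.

1.1 M

With Ga³⁺/Ga at the cathode and Cr³⁺/Cr at the anode, E°cell = −0.547 − (−0.734) = +0.187 V (n = 3).
Rearranging E = E° − (0.0592/n)·log Q gives log Q = 3(+0.187 − (+0.181))/0.0592 = 0.304.
The balanced reaction is Ga3+(aq) + Cr(s) → Ga(s) + Cr3+(aq), so Q = [Cr3+(aq)] / [Ga3+(aq)].
Isolating [Ga3+(aq)] in Q = 10^{0.304} yields log [Ga3+(aq)] = 0.022, i.e. 1.1 M.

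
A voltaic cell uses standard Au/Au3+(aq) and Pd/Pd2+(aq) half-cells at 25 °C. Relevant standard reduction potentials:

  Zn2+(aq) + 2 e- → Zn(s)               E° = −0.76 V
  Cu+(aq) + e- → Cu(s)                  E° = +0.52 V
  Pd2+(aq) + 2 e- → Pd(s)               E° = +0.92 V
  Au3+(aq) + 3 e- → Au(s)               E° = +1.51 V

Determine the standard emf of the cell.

Of the two couples in this cell, the one with the more positive reduction potential is reduced at the cathode: here that is Au³⁺/Au (+1.51 V); Pd²⁺/Pd (+0.92 V) is the anode.
E°cell = E°(cathode) − E°(anode) = +1.51 − (+0.92) = +0.59 V.

+0.59 V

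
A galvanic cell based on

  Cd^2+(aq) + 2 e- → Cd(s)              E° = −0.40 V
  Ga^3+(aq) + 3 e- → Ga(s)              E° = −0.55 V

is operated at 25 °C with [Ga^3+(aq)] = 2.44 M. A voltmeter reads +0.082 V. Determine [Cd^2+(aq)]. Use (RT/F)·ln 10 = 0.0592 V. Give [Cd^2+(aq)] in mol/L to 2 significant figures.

0.0091 M

The Cd²⁺/Cd couple has the larger reduction potential, so it is the cathode: E°cell = −0.40 − (−0.55) = +0.15 V and n = 6.
Rearranging E = E° − (0.0592/n)·log Q gives log Q = 6(+0.15 − (+0.082))/0.0592 = 6.892.
The balanced reaction is 3 Cd^2+(aq) + 2 Ga(s) → 3 Cd(s) + 2 Ga^3+(aq), so Q = [Ga^3+(aq)]^2 / [Cd^2+(aq)]^3.
Substituting the known concentrations and solving, log [Cd^2+(aq)] = −2.039 and [Cd^2+(aq)] = 0.0091 M.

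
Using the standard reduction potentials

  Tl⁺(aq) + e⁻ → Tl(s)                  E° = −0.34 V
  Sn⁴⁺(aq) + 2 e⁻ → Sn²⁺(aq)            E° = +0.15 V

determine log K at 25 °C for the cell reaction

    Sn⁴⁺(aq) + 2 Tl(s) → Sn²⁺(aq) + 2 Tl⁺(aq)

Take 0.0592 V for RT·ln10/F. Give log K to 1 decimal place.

The Sn⁴⁺/Sn²⁺ couple is reduced (cathode); E°cell = +0.15 − (−0.34) = +0.49 V with n = 2.
At equilibrium E = 0, so log K = nE°cell / 0.0592 = (2)(+0.49) / 0.0592 = 16.6.

log K = 16.6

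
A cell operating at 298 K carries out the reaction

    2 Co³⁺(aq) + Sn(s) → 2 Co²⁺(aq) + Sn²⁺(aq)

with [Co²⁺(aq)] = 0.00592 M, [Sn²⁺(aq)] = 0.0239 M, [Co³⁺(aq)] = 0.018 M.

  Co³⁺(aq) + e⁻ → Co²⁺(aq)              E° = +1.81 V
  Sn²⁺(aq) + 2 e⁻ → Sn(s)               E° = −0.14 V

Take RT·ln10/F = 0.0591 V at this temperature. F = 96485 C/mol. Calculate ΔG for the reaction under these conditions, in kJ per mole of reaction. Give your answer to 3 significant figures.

The standard cell potential is +1.81 − (−0.14) = +1.95 V, with n = 2 electrons in the balanced equation.
The reaction quotient is ([Co²⁺(aq)]^2·[Sn²⁺(aq)]) / [Co³⁺(aq)]^2 = 0.00259; by Nernst, E = +1.95 − (0.0591/2)(−2.588) = +2.0265 V.
Then ΔG = −nFE = −2 × 96485 × +2.0265 J/mol = −391 kJ/mol.

−391 kJ/mol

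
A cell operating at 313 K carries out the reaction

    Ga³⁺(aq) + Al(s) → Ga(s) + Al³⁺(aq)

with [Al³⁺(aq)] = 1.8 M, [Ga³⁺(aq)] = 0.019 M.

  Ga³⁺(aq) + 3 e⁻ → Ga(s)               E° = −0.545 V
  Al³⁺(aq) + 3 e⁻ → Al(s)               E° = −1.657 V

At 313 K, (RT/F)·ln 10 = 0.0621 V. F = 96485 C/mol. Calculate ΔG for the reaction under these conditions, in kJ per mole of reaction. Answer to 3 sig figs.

With Ga³⁺/Ga reduced at the cathode, E°cell = −0.545 − (−1.657) = +1.112 V and n = 3.
The reaction quotient is [Al³⁺(aq)] / [Ga³⁺(aq)] = 94.7; by Nernst, E = +1.112 − (0.0621/3)(1.977) = +1.0711 V.
Then ΔG = −nFE = −3 × 96485 × +1.0711 J/mol = −310 kJ/mol.

−310 kJ/mol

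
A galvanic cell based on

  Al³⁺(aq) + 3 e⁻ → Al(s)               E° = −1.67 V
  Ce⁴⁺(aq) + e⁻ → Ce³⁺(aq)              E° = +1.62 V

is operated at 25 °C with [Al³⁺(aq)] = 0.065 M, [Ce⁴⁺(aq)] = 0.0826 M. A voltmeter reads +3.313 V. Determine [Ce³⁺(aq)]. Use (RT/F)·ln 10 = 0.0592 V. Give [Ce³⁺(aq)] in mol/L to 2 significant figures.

0.084 M

Ce⁴⁺/Ce³⁺ is the cathode (higher E°); E°cell = +1.62 − (−1.67) = +3.29 V with n = 3.
From the Nernst equation, log Q = n(E° − E)/0.0592 = 3·(+3.29 − (+3.313))/0.0592 = −1.166.
For 3 Ce⁴⁺(aq) + Al(s) → 3 Ce³⁺(aq) + Al³⁺(aq), the reaction quotient is Q = ([Ce³⁺(aq)]^3·[Al³⁺(aq)]) / [Ce⁴⁺(aq)]^3.
Isolating [Ce³⁺(aq)] in Q = 10^{−1.166} yields log [Ce³⁺(aq)] = −1.076, i.e. 0.084 M.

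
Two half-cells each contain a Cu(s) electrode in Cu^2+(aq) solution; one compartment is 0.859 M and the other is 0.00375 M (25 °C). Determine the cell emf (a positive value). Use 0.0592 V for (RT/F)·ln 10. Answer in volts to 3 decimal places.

0.070 V

For a concentration cell E°cell = 0, since both electrodes use the same couple.
The compartment with the higher Cu^2+(aq) concentration (0.859 M) acts as the cathode; ions are reduced there and produced at the dilute (0.00375 M) anode.
With n = 2, Ecell = −(0.0592/2)·log([dilute]/[conc]) = −(0.0592/2)·log(0.00375/0.859) = +0.070 V.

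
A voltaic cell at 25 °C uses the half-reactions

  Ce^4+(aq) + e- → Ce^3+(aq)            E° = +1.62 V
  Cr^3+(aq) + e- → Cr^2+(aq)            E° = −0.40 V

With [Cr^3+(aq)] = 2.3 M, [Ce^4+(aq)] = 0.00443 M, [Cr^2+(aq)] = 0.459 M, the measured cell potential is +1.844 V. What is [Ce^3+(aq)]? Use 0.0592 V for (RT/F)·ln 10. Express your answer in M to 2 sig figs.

0.83 M

Ce⁴⁺/Ce³⁺ is the cathode (higher E°); E°cell = +1.62 − (−0.40) = +2.02 V with n = 1.
Rearranging E = E° − (0.0592/n)·log Q gives log Q = 1(+2.02 − (+1.844))/0.0592 = 2.973.
For Ce^4+(aq) + Cr^2+(aq) → Ce^3+(aq) + Cr^3+(aq), the reaction quotient is Q = ([Ce^3+(aq)]·[Cr^3+(aq)]) / ([Ce^4+(aq)]·[Cr^2+(aq)]).
Substituting the known concentrations and solving, log [Ce^3+(aq)] = −0.081 and [Ce^3+(aq)] = 0.83 M.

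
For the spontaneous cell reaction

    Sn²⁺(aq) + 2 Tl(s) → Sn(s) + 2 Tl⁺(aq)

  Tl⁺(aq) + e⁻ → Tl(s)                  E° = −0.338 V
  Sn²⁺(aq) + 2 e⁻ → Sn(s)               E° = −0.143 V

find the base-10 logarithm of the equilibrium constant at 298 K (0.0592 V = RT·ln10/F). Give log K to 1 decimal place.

The Sn²⁺/Sn couple is reduced (cathode); E°cell = −0.143 − (−0.338) = +0.195 V with n = 2.
At equilibrium E = 0, so log K = nE°cell / 0.0592 = (2)(+0.195) / 0.0592 = 6.6.

log K = 6.6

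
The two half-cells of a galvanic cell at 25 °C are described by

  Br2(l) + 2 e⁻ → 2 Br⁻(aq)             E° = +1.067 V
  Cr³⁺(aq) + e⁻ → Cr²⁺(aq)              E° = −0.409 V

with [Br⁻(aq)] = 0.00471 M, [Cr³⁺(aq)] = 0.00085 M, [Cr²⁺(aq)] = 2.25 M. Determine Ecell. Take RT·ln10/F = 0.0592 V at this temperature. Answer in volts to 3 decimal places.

+1.816 V

The Br₂/Br⁻ couple has the more positive E°, so it is the cathode; Cr³⁺/Cr²⁺ is the anode.
E°cell = +1.067 − (−0.409) = +1.476 V, with n = 2 electrons transferred.
The balanced reaction is Br2(l) + 2 Cr²⁺(aq) → 2 Br⁻(aq) + 2 Cr³⁺(aq), so Q = ([Br⁻(aq)]^2·[Cr³⁺(aq)]^2) / [Cr²⁺(aq)]^2 = 3.17×10^−12 and log Q = −11.499.
By the Nernst equation, E = +1.476 − (0.0592/2)·(−11.499) = +1.816 V.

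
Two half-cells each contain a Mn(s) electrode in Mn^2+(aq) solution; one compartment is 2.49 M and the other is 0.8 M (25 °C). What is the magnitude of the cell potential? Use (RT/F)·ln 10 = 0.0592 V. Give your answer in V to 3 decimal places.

0.015 V

For a concentration cell E°cell = 0, since both electrodes use the same couple.
The compartment with the higher Mn^2+(aq) concentration (2.49 M) acts as the cathode; ions are reduced there and produced at the dilute (0.8 M) anode.
With n = 2, Ecell = −(0.0592/2)·log([dilute]/[conc]) = −(0.0592/2)·log(0.8/2.49) = +0.015 V.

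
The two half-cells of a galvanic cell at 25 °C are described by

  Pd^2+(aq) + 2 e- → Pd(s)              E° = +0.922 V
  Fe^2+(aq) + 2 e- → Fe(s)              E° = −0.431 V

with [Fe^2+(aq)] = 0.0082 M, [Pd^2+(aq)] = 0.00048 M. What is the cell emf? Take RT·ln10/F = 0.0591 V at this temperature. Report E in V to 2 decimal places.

Since E°(Pd²⁺/Pd) > E°(Fe²⁺/Fe), Pd²⁺/Pd serves as the cathode.
The standard potential is +0.922 − (−0.431) = +1.353 V and the balanced reaction transfers n = 2 electrons.
Balancing gives Pd^2+(aq) + Fe(s) → Pd(s) + Fe^2+(aq); hence Q = [Fe^2+(aq)] / [Pd^2+(aq)] = 17.1 (log Q = 1.233).
Applying E = E° − (RT ln10/nF)·log Q gives +1.353 − (0.0591/2)(1.233) = +1.32 V.

+1.32 V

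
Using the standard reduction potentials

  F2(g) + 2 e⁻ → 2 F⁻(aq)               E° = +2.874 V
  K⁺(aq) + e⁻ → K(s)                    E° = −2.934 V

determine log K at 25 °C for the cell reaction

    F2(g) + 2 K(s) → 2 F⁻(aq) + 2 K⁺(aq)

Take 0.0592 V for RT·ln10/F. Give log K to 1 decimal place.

log K = 196.2

The F₂/F⁻ couple is reduced (cathode); E°cell = +2.874 − (−2.934) = +5.808 V with n = 2.
At equilibrium E = 0, so log K = nE°cell / 0.0592 = (2)(+5.808) / 0.0592 = 196.2.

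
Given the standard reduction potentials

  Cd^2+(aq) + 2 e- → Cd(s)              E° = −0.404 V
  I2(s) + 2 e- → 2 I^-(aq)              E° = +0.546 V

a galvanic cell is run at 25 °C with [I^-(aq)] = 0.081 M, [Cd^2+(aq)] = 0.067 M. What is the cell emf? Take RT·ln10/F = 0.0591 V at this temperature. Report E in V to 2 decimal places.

I₂/I⁻ is reduced (cathode, E° = +0.546 V) and Cd²⁺/Cd is oxidized (anode).
E°cell = E°cat − E°an = +0.546 − (−0.404) = +0.950 V; n = 2.
The balanced reaction is I2(s) + Cd(s) → 2 I^-(aq) + Cd^2+(aq), so Q = [I^-(aq)]^2·[Cd^2+(aq)] = 0.00044 and log Q = −3.357.
E = E° − (0.0591/n)·log Q = +0.950 − (0.0591/2)(−3.357) = +1.05 V.

+1.05 V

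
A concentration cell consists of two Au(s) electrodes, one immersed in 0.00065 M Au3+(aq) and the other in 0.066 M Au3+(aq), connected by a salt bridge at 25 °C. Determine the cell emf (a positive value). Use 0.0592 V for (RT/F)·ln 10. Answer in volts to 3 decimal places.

0.040 V

For a concentration cell E°cell = 0, since both electrodes use the same couple.
The compartment with the higher Au3+(aq) concentration (0.066 M) acts as the cathode; ions are reduced there and produced at the dilute (0.00065 M) anode.
With n = 3, Ecell = −(0.0592/3)·log([dilute]/[conc]) = −(0.0592/3)·log(0.00065/0.066) = +0.040 V.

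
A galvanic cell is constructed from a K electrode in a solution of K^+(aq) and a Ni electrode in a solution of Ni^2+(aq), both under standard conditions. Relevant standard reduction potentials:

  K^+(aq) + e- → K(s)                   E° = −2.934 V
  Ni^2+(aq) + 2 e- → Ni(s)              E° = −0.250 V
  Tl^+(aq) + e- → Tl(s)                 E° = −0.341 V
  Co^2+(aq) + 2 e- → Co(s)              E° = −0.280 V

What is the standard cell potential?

+2.684 V

The Ni²⁺/Ni couple has the higher E°, so Ni ion is reduced (cathode) and K is oxidized (anode).
E°cell = E°(cathode) − E°(anode) = −0.250 − (−2.934) = +2.684 V.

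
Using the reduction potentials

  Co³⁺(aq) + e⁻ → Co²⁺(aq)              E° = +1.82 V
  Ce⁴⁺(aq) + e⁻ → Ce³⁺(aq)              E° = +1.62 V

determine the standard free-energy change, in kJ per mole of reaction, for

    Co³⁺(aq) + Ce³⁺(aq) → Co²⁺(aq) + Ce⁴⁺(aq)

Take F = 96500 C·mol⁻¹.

In the reaction as written Co³⁺(aq) is reduced, so the Co³⁺/Co²⁺ couple is the cathode and Ce⁴⁺/Ce³⁺ is the anode.
E°cell = +1.82 − (+1.62) = +0.20 V; balancing electrons gives n = 1.
ΔG° = −nFE°cell = −(1)(96500)(+0.20) J/mol = −19.3 kJ/mol.

−19.3 kJ/mol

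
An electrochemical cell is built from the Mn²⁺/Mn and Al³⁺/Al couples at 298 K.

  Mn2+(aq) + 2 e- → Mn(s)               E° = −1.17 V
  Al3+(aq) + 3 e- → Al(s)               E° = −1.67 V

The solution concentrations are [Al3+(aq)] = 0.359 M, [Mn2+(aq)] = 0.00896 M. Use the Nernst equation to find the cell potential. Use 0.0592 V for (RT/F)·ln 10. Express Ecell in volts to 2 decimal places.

The Mn²⁺/Mn couple has the more positive E°, so it is the cathode; Al³⁺/Al is the anode.
E°cell = E°cat − E°an = −1.17 − (−1.67) = +0.50 V; n = 6.
For the overall reaction 3 Mn2+(aq) + 2 Al(s) → 3 Mn(s) + 2 Al3+(aq), Q = [Al3+(aq)]^2 / [Mn2+(aq)]^3 = 1.79×10^5, giving log Q = 5.253.
E = E° − (0.0592/n)·log Q = +0.50 − (0.0592/6)(5.253) = +0.45 V.

+0.45 V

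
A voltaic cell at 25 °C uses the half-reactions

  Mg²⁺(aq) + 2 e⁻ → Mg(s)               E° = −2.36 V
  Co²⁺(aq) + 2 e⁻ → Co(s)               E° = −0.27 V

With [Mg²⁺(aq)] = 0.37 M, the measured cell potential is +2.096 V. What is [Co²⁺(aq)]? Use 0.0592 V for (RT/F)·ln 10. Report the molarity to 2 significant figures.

The Co²⁺/Co couple has the larger reduction potential, so it is the cathode: E°cell = −0.27 − (−2.36) = +2.09 V and n = 2.
Since E = E° − (0.0592/n)·log Q, log Q = n(E° − E)/0.0592 = −0.203.
The balanced reaction is Co²⁺(aq) + Mg(s) → Co(s) + Mg²⁺(aq), so Q = [Mg²⁺(aq)] / [Co²⁺(aq)].
Isolating [Co²⁺(aq)] in Q = 10^{−0.203} yields log [Co²⁺(aq)] = −0.229, i.e. 0.59 M.

0.59 M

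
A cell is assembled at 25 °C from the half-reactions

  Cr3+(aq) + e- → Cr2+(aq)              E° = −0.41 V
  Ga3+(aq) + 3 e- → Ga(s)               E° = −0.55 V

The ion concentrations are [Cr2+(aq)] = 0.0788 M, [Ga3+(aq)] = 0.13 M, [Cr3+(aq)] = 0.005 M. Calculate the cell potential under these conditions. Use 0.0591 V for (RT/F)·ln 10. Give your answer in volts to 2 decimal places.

+0.09 V

Since E°(Cr³⁺/Cr²⁺) > E°(Ga³⁺/Ga), Cr³⁺/Cr²⁺ serves as the cathode.
The standard potential is −0.41 − (−0.55) = +0.14 V and the balanced reaction transfers n = 3 electrons.
For the overall reaction 3 Cr3+(aq) + Ga(s) → 3 Cr2+(aq) + Ga3+(aq), Q = ([Cr2+(aq)]^3·[Ga3+(aq)]) / [Cr3+(aq)]^3 = 509, giving log Q = 2.707.
E = E° − (0.0591/n)·log Q = +0.14 − (0.0591/3)(2.707) = +0.09 V.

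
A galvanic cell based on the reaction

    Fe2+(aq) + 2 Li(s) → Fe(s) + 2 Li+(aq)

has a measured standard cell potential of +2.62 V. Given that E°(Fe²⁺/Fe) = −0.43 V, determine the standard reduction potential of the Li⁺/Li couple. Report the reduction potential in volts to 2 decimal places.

In the reaction as written the Fe²⁺/Fe couple is reduced (cathode) and Li⁺/Li is oxidized (anode), so E°cell = E°(Fe²⁺/Fe) − E°(Li⁺/Li).
E°(Li⁺/Li) = E°(cathode) − E°cell = −0.43 − (+2.62) = −3.05 V.

−3.05 V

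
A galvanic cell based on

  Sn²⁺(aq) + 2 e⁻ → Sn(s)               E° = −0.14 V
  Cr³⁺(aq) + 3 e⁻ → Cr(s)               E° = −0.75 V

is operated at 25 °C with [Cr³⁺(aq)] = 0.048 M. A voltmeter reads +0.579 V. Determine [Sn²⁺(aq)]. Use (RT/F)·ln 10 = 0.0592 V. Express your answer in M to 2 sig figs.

Sn²⁺/Sn is the cathode (higher E°); E°cell = −0.14 − (−0.75) = +0.61 V with n = 6.
Rearranging E = E° − (0.0592/n)·log Q gives log Q = 6(+0.61 − (+0.579))/0.0592 = 3.142.
For 3 Sn²⁺(aq) + 2 Cr(s) → 3 Sn(s) + 2 Cr³⁺(aq), the reaction quotient is Q = [Cr³⁺(aq)]^2 / [Sn²⁺(aq)]^3.
Solving for the unknown gives log [Sn²⁺(aq)] = −1.927, so [Sn²⁺(aq)] ≈ 0.012 M.

0.012 M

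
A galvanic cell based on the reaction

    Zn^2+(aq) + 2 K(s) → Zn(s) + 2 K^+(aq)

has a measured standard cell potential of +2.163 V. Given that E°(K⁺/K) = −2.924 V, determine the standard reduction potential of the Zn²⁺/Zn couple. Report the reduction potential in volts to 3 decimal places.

In the reaction as written the Zn²⁺/Zn couple is reduced (cathode) and K⁺/K is oxidized (anode), so E°cell = E°(Zn²⁺/Zn) − E°(K⁺/K).
E°(Zn²⁺/Zn) = E°cell + E°(anode) = +2.163 + (−2.924) = −0.761 V.

−0.761 V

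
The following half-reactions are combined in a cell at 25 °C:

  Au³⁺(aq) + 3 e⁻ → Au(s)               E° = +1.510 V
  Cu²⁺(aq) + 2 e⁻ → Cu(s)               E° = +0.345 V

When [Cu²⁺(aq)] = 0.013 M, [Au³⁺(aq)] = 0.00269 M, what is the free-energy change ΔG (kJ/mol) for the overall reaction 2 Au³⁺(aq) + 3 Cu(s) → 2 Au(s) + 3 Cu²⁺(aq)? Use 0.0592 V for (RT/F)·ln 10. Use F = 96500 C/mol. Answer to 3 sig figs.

−677 kJ/mol

With Au³⁺/Au reduced at the cathode, E°cell = +1.510 − (+0.345) = +1.165 V and n = 6.
The reaction quotient is [Cu²⁺(aq)]^3 / [Au³⁺(aq)]^2 = 0.304; by Nernst, E = +1.165 − (0.0592/6)(−0.518) = +1.1701 V.
Finally ΔG = −nFE = −(6)(96500 C/mol)(+1.1701 V) = −677 kJ/mol.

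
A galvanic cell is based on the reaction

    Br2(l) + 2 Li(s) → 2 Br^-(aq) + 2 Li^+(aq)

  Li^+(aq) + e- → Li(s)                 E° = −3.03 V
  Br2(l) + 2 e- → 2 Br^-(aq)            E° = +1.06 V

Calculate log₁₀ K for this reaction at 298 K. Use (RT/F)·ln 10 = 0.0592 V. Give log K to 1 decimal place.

The Br₂/Br⁻ couple is reduced (cathode); E°cell = +1.06 − (−3.03) = +4.09 V with n = 2.
At equilibrium E = 0, so log K = nE°cell / 0.0592 = (2)(+4.09) / 0.0592 = 138.2.

log K = 138.2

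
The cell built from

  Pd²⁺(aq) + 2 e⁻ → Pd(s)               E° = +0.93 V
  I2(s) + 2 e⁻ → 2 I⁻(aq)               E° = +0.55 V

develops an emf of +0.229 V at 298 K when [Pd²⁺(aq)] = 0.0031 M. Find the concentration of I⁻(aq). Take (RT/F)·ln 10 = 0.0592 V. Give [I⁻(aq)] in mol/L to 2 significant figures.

0.051 M

Pd²⁺/Pd is the cathode (higher E°); E°cell = +0.93 − (+0.55) = +0.38 V with n = 2.
Rearranging E = E° − (0.0592/n)·log Q gives log Q = 2(+0.38 − (+0.229))/0.0592 = 5.101.
For Pd²⁺(aq) + 2 I⁻(aq) → Pd(s) + I2(s), the reaction quotient is Q = 1 / ([Pd²⁺(aq)]·[I⁻(aq)]^2).
Solving for the unknown gives log [I⁻(aq)] = −1.296, so [I⁻(aq)] ≈ 0.051 M.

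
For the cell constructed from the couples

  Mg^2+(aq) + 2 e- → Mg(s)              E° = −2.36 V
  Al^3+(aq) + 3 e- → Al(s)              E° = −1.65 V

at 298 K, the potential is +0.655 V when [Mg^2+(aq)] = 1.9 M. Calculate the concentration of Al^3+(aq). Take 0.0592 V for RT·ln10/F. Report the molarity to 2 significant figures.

The Al³⁺/Al couple has the larger reduction potential, so it is the cathode: E°cell = −1.65 − (−2.36) = +0.71 V and n = 6.
Since E = E° − (0.0592/n)·log Q, log Q = n(E° − E)/0.0592 = 5.574.
Balancing electrons gives 2 Al^3+(aq) + 3 Mg(s) → 2 Al(s) + 3 Mg^2+(aq); thus Q = [Mg^2+(aq)]^3 / [Al^3+(aq)]^2.
Substituting the known concentrations and solving, log [Al^3+(aq)] = −2.369 and [Al^3+(aq)] = 0.0043 M.

0.0043 M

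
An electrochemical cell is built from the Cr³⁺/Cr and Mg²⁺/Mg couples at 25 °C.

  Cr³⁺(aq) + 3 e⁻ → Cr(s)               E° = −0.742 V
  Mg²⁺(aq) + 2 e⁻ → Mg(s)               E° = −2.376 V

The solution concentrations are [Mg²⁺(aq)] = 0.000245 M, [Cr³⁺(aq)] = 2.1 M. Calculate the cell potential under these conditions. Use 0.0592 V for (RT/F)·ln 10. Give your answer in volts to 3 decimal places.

+1.747 V

The Cr³⁺/Cr couple has the more positive E°, so it is the cathode; Mg²⁺/Mg is the anode.
The standard potential is −0.742 − (−2.376) = +1.634 V and the balanced reaction transfers n = 6 electrons.
The balanced reaction is 2 Cr³⁺(aq) + 3 Mg(s) → 2 Cr(s) + 3 Mg²⁺(aq), so Q = [Mg²⁺(aq)]^3 / [Cr³⁺(aq)]^2 = 3.33×10^−12 and log Q = −11.477.
By the Nernst equation, E = +1.634 − (0.0592/6)·(−11.477) = +1.747 V.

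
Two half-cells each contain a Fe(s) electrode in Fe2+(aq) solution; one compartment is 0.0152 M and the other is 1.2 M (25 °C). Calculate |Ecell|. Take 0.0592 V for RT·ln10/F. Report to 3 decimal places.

For a concentration cell E°cell = 0, since both electrodes use the same couple.
The compartment with the higher Fe2+(aq) concentration (1.2 M) acts as the cathode; ions are reduced there and produced at the dilute (0.0152 M) anode.
With n = 2, Ecell = −(0.0592/2)·log([dilute]/[conc]) = −(0.0592/2)·log(0.0152/1.2) = +0.056 V.

0.056 V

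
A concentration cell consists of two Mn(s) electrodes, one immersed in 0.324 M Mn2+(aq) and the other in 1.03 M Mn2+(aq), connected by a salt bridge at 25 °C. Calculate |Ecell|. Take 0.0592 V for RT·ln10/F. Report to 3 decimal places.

0.015 V

For a concentration cell E°cell = 0, since both electrodes use the same couple.
The compartment with the higher Mn2+(aq) concentration (1.03 M) acts as the cathode; ions are reduced there and produced at the dilute (0.324 M) anode.
With n = 2, Ecell = −(0.0592/2)·log([dilute]/[conc]) = −(0.0592/2)·log(0.324/1.03) = +0.015 V.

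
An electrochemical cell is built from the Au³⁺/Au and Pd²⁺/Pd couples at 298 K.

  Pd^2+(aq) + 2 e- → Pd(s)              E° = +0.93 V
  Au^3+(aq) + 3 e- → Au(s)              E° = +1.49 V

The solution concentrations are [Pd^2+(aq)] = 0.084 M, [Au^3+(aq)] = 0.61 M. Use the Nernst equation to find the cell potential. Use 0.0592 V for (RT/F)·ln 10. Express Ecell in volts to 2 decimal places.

The Au³⁺/Au couple has the more positive E°, so it is the cathode; Pd²⁺/Pd is the anode.
E°cell = E°cat − E°an = +1.49 − (+0.93) = +0.56 V; n = 6.
Balancing gives 2 Au^3+(aq) + 3 Pd(s) → 2 Au(s) + 3 Pd^2+(aq); hence Q = [Pd^2+(aq)]^3 / [Au^3+(aq)]^2 = 0.00159 (log Q = −2.798).
By the Nernst equation, E = +0.56 − (0.0592/6)·(−2.798) = +0.59 V.

+0.59 V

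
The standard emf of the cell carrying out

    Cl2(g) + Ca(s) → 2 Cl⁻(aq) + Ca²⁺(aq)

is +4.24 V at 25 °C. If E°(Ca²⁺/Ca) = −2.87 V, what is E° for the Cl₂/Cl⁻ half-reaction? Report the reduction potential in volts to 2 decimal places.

In the reaction as written the Cl₂/Cl⁻ couple is reduced (cathode) and Ca²⁺/Ca is oxidized (anode), so E°cell = E°(Cl₂/Cl⁻) − E°(Ca²⁺/Ca).
E°(Cl₂/Cl⁻) = E°cell + E°(anode) = +4.24 + (−2.87) = +1.37 V.

+1.37 V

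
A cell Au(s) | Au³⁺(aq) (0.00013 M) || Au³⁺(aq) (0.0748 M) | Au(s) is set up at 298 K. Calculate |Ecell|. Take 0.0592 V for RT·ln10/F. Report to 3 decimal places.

0.054 V

For a concentration cell E°cell = 0, since both electrodes use the same couple.
The compartment with the higher Au³⁺(aq) concentration (0.0748 M) acts as the cathode; ions are reduced there and produced at the dilute (0.00013 M) anode.
With n = 3, Ecell = −(0.0592/3)·log([dilute]/[conc]) = −(0.0592/3)·log(0.00013/0.0748) = +0.054 V.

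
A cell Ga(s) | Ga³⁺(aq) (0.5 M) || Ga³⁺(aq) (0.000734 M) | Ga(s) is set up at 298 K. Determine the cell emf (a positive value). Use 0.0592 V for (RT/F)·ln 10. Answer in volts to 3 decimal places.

0.056 V

For a concentration cell E°cell = 0, since both electrodes use the same couple.
The compartment with the higher Ga³⁺(aq) concentration (0.5 M) acts as the cathode; ions are reduced there and produced at the dilute (0.000734 M) anode.
With n = 3, Ecell = −(0.0592/3)·log([dilute]/[conc]) = −(0.0592/3)·log(0.000734/0.5) = +0.056 V.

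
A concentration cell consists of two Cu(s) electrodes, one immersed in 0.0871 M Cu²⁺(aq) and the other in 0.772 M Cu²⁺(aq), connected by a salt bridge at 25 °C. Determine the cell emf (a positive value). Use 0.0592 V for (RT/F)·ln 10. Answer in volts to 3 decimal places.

0.028 V

For a concentration cell E°cell = 0, since both electrodes use the same couple.
The compartment with the higher Cu²⁺(aq) concentration (0.772 M) acts as the cathode; ions are reduced there and produced at the dilute (0.0871 M) anode.
With n = 2, Ecell = −(0.0592/2)·log([dilute]/[conc]) = −(0.0592/2)·log(0.0871/0.772) = +0.028 V.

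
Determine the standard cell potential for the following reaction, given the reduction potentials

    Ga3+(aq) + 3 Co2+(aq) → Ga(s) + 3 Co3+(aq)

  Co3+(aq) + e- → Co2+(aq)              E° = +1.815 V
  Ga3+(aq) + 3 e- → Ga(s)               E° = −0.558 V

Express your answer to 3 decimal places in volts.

In the reaction as written, Ga3+(aq) is reduced (cathode) and Co3+(aq) is produced by oxidation at the anode.
E°cell = E°(cathode) − E°(anode) = −0.558 − (+1.815) = −2.373 V.
The negative E°cell means the reaction is non-spontaneous in the direction written.

−2.373 V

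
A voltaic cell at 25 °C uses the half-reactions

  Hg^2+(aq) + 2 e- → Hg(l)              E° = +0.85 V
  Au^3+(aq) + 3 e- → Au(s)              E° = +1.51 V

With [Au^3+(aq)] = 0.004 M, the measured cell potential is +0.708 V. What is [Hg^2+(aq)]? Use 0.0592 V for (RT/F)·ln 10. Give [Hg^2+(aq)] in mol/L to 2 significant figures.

With Au³⁺/Au at the cathode and Hg²⁺/Hg at the anode, E°cell = +1.51 − (+0.85) = +0.66 V (n = 6).
Rearranging E = E° − (0.0592/n)·log Q gives log Q = 6(+0.66 − (+0.708))/0.0592 = −4.865.
For 2 Au^3+(aq) + 3 Hg(l) → 2 Au(s) + 3 Hg^2+(aq), the reaction quotient is Q = [Hg^2+(aq)]^3 / [Au^3+(aq)]^2.
Solving for the unknown gives log [Hg^2+(aq)] = −3.220, so [Hg^2+(aq)] ≈ 0.00060 M.

0.00060 M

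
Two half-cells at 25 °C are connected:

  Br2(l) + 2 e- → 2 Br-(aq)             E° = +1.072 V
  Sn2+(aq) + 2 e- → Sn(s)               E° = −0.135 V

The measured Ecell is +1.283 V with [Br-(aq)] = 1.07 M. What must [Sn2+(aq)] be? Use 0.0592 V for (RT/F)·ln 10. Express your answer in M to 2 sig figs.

The Br₂/Br⁻ couple has the larger reduction potential, so it is the cathode: E°cell = +1.072 − (−0.135) = +1.207 V and n = 2.
Since E = E° − (0.0592/n)·log Q, log Q = n(E° − E)/0.0592 = −2.568.
For Br2(l) + Sn(s) → 2 Br-(aq) + Sn2+(aq), the reaction quotient is Q = [Br-(aq)]^2·[Sn2+(aq)].
Solving for the unknown gives log [Sn2+(aq)] = −2.627, so [Sn2+(aq)] ≈ 0.0024 M.

0.0024 M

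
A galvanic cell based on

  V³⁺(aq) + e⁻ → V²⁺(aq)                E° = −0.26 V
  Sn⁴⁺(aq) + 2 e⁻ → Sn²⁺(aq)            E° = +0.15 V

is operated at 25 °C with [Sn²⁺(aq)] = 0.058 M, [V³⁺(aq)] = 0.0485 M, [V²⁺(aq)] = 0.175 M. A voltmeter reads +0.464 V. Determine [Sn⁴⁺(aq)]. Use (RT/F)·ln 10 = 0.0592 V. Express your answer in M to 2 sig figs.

Sn⁴⁺/Sn²⁺ is the cathode (higher E°); E°cell = +0.15 − (−0.26) = +0.41 V with n = 2.
From the Nernst equation, log Q = n(E° − E)/0.0592 = 2·(+0.41 − (+0.464))/0.0592 = −1.824.
For Sn⁴⁺(aq) + 2 V²⁺(aq) → Sn²⁺(aq) + 2 V³⁺(aq), the reaction quotient is Q = ([Sn²⁺(aq)]·[V³⁺(aq)]^2) / ([Sn⁴⁺(aq)]·[V²⁺(aq)]^2).
Substituting the known concentrations and solving, log [Sn⁴⁺(aq)] = −0.527 and [Sn⁴⁺(aq)] = 0.30 M.

0.30 M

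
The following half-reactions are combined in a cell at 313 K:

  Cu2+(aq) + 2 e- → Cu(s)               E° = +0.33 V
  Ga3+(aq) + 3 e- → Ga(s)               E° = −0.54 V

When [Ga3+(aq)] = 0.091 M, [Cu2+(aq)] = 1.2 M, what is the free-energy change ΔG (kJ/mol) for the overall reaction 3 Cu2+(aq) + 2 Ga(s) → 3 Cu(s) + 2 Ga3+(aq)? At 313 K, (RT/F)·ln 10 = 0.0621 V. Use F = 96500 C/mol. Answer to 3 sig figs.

The standard cell potential is +0.33 − (−0.54) = +0.87 V, with n = 6 electrons in the balanced equation.
Q = [Ga3+(aq)]^2 / [Cu2+(aq)]^3 = 0.00479, so log Q = −2.319 and E = +0.87 − (0.0621/6)(−2.319) = +0.8940 V.
ΔG = −nFE = −(6)(96500)(+0.8940) J/mol = −518 kJ/mol.

−518 kJ/mol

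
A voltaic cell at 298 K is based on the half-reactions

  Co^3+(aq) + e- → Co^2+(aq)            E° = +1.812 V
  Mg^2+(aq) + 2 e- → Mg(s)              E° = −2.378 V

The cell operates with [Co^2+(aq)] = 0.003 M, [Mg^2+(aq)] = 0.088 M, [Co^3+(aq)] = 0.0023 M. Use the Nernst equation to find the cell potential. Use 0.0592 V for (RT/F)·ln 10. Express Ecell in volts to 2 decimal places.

+4.21 V

Co³⁺/Co²⁺ is reduced (cathode, E° = +1.812 V) and Mg²⁺/Mg is oxidized (anode).
E°cell = E°cat − E°an = +1.812 − (−2.378) = +4.190 V; n = 2.
Balancing gives 2 Co^3+(aq) + Mg(s) → 2 Co^2+(aq) + Mg^2+(aq); hence Q = ([Co^2+(aq)]^2·[Mg^2+(aq)]) / [Co^3+(aq)]^2 = 0.15 (log Q = −0.825).
Applying E = E° − (RT ln10/nF)·log Q gives +4.190 − (0.0592/2)(−0.825) = +4.21 V.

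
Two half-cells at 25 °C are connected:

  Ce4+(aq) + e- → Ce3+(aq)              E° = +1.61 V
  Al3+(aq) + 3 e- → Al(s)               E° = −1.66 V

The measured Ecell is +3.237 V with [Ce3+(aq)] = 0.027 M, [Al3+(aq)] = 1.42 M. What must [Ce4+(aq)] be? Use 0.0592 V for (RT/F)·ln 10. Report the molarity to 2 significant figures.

Ce⁴⁺/Ce³⁺ is the cathode (higher E°); E°cell = +1.61 − (−1.66) = +3.27 V with n = 3.
Since E = E° − (0.0592/n)·log Q, log Q = n(E° − E)/0.0592 = 1.672.
For 3 Ce4+(aq) + Al(s) → 3 Ce3+(aq) + Al3+(aq), the reaction quotient is Q = ([Ce3+(aq)]^3·[Al3+(aq)]) / [Ce4+(aq)]^3.
Isolating [Ce4+(aq)] in Q = 10^{1.672} yields log [Ce4+(aq)] = −2.075, i.e. 0.0084 M.

0.0084 M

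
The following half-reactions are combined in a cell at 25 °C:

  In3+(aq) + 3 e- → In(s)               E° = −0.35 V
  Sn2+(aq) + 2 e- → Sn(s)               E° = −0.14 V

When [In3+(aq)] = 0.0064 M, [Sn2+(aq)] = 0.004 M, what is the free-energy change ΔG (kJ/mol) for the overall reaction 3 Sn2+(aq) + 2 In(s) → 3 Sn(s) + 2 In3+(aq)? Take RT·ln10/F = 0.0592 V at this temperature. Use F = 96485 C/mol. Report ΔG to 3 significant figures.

−106 kJ/mol

With Sn²⁺/Sn reduced at the cathode, E°cell = −0.14 − (−0.35) = +0.21 V and n = 6.
Q = [In3+(aq)]^2 / [Sn2+(aq)]^3 = 640, so log Q = 2.806 and E = +0.21 − (0.0592/6)(2.806) = +0.1823 V.
Finally ΔG = −nFE = −(6)(96485 C/mol)(+0.1823 V) = −106 kJ/mol.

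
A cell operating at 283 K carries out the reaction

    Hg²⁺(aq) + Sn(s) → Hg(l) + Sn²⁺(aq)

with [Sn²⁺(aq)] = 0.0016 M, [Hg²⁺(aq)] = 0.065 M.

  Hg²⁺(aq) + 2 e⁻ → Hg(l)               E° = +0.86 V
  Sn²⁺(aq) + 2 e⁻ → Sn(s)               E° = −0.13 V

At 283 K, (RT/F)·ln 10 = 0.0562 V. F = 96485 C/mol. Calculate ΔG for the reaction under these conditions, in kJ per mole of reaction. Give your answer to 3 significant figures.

−200 kJ/mol

The standard cell potential is +0.86 − (−0.13) = +0.99 V, with n = 2 electrons in the balanced equation.
Here Q = [Sn²⁺(aq)] / [Hg²⁺(aq)] = 0.0246 (log Q = −1.609), giving E = +0.99 − (0.0562/2)·(−1.609) = +1.0352 V.
ΔG = −nFE = −(2)(96485)(+1.0352) J/mol = −200 kJ/mol.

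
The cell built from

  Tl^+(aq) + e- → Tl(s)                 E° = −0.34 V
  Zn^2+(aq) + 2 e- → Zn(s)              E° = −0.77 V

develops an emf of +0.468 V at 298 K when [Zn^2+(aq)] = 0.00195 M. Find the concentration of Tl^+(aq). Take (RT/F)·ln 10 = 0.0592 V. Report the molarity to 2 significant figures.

With Tl⁺/Tl at the cathode and Zn²⁺/Zn at the anode, E°cell = −0.34 − (−0.77) = +0.43 V (n = 2).
From the Nernst equation, log Q = n(E° − E)/0.0592 = 2·(+0.43 − (+0.468))/0.0592 = −1.284.
The balanced reaction is 2 Tl^+(aq) + Zn(s) → 2 Tl(s) + Zn^2+(aq), so Q = [Zn^2+(aq)] / [Tl^+(aq)]^2.
Isolating [Tl^+(aq)] in Q = 10^{−1.284} yields log [Tl^+(aq)] = −0.713, i.e. 0.19 M.

0.19 M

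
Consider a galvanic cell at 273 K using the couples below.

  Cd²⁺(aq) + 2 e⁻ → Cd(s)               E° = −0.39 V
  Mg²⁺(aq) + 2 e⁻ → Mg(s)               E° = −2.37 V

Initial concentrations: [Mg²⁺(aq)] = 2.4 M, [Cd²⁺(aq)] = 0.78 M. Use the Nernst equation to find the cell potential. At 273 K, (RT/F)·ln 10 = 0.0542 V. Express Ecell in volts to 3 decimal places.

Since E°(Cd²⁺/Cd) > E°(Mg²⁺/Mg), Cd²⁺/Cd serves as the cathode.
E°cell = −0.39 − (−2.37) = +1.98 V, with n = 2 electrons transferred.
For the overall reaction Cd²⁺(aq) + Mg(s) → Cd(s) + Mg²⁺(aq), Q = [Mg²⁺(aq)] / [Cd²⁺(aq)] = 3.08, giving log Q = 0.488.
By the Nernst equation, E = +1.98 − (0.0542/2)·(0.488) = +1.967 V.

+1.967 V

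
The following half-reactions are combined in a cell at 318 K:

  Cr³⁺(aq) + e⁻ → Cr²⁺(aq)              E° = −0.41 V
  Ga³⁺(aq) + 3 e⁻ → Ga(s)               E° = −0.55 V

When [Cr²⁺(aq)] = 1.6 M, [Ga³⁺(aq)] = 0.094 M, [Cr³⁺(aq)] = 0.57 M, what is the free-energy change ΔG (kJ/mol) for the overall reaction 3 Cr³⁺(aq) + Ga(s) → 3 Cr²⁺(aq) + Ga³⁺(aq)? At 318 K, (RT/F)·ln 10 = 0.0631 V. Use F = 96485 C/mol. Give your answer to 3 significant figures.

The standard cell potential is −0.41 − (−0.55) = +0.14 V, with n = 3 electrons in the balanced equation.
The reaction quotient is ([Cr²⁺(aq)]^3·[Ga³⁺(aq)]) / [Cr³⁺(aq)]^3 = 2.08; by Nernst, E = +0.14 − (0.0631/3)(0.318) = +0.1333 V.
ΔG = −nFE = −(3)(96485)(+0.1333) J/mol = −38.6 kJ/mol.

−38.6 kJ/mol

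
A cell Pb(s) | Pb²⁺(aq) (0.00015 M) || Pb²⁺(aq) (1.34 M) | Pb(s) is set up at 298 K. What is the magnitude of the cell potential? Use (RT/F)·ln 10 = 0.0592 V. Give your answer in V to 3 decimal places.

0.117 V

For a concentration cell E°cell = 0, since both electrodes use the same couple.
The compartment with the higher Pb²⁺(aq) concentration (1.34 M) acts as the cathode; ions are reduced there and produced at the dilute (0.00015 M) anode.
With n = 2, Ecell = −(0.0592/2)·log([dilute]/[conc]) = −(0.0592/2)·log(0.00015/1.34) = +0.117 V.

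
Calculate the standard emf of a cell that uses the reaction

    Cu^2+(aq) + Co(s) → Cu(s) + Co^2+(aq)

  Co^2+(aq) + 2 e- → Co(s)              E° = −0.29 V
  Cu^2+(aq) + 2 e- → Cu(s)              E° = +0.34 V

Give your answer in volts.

+0.63 V

Cu^2+(aq) gains electrons, so the Cu²⁺/Cu couple is the cathode; the Co²⁺/Co couple is the anode.
E°cell = E°(cathode) − E°(anode) = +0.34 − (−0.29) = +0.63 V.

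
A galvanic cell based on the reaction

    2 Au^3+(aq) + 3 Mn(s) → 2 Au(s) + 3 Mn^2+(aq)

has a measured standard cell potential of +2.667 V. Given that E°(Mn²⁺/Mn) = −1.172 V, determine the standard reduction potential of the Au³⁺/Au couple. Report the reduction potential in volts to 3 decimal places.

In the reaction as written the Au³⁺/Au couple is reduced (cathode) and Mn²⁺/Mn is oxidized (anode), so E°cell = E°(Au³⁺/Au) − E°(Mn²⁺/Mn).
E°(Au³⁺/Au) = E°cell + E°(anode) = +2.667 + (−1.172) = +1.495 V.

+1.495 V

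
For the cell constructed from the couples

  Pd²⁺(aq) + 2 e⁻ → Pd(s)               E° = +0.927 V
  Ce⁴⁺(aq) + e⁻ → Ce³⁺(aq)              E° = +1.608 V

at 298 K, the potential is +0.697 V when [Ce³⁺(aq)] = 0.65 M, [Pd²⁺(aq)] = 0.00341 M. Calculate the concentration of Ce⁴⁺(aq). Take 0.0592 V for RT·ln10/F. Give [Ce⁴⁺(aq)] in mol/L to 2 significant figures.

The Ce⁴⁺/Ce³⁺ couple has the larger reduction potential, so it is the cathode: E°cell = +1.608 − (+0.927) = +0.681 V and n = 2.
Since E = E° − (0.0592/n)·log Q, log Q = n(E° − E)/0.0592 = −0.541.
Balancing electrons gives 2 Ce⁴⁺(aq) + Pd(s) → 2 Ce³⁺(aq) + Pd²⁺(aq); thus Q = ([Ce³⁺(aq)]^2·[Pd²⁺(aq)]) / [Ce⁴⁺(aq)]^2.
Substituting the known concentrations and solving, log [Ce⁴⁺(aq)] = −1.150 and [Ce⁴⁺(aq)] = 0.071 M.

0.071 M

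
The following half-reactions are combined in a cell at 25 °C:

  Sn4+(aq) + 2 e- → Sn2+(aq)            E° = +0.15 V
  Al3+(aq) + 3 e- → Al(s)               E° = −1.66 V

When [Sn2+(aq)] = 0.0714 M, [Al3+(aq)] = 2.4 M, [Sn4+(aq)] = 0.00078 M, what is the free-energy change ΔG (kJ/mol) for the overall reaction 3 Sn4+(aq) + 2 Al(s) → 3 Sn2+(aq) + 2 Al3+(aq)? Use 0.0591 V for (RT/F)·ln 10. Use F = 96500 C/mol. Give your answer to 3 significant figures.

With Sn⁴⁺/Sn²⁺ reduced at the cathode, E°cell = +0.15 − (−1.66) = +1.81 V and n = 6.
Q = ([Sn2+(aq)]^3·[Al3+(aq)]^2) / [Sn4+(aq)]^3 = 4.42×10^6, so log Q = 6.645 and E = +1.81 − (0.0591/6)(6.645) = +1.7445 V.
Then ΔG = −nFE = −6 × 96500 × +1.7445 J/mol = −1010 kJ/mol.

−1010 kJ/mol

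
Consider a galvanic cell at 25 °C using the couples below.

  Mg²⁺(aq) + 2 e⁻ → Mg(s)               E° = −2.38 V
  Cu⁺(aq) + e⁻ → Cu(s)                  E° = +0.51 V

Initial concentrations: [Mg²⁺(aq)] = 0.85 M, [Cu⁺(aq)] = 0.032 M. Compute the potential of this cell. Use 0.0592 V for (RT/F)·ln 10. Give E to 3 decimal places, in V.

+2.804 V

The Cu⁺/Cu couple has the more positive E°, so it is the cathode; Mg²⁺/Mg is the anode.
E°cell = +0.51 − (−2.38) = +2.89 V, with n = 2 electrons transferred.
For the overall reaction 2 Cu⁺(aq) + Mg(s) → 2 Cu(s) + Mg²⁺(aq), Q = [Mg²⁺(aq)] / [Cu⁺(aq)]^2 = 830, giving log Q = 2.919.
By the Nernst equation, E = +2.89 − (0.0592/2)·(2.919) = +2.804 V.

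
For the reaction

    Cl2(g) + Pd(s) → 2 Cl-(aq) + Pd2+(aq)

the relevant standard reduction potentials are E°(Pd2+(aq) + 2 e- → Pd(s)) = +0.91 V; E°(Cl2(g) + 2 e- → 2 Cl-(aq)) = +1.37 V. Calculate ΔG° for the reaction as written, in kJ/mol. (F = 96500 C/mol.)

In the reaction as written Cl2(g) is reduced, so the Cl₂/Cl⁻ couple is the cathode and Pd²⁺/Pd is the anode.
E°cell = +1.37 − (+0.91) = +0.46 V; balancing electrons gives n = 2.
ΔG° = −nFE°cell = −(2)(96500)(+0.46) J/mol = −88.8 kJ/mol.

−88.8 kJ/mol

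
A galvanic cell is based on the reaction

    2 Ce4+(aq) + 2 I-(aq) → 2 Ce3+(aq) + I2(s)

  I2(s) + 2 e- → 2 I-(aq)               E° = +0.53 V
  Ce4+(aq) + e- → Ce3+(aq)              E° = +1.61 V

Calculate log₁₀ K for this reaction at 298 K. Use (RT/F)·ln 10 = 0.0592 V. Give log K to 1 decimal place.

log K = 36.5

The Ce⁴⁺/Ce³⁺ couple is reduced (cathode); E°cell = +1.61 − (+0.53) = +1.08 V with n = 2.
At equilibrium E = 0, so log K = nE°cell / 0.0592 = (2)(+1.08) / 0.0592 = 36.5.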